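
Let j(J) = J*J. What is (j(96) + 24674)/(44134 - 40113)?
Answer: 33890/4021 ≈ 8.4283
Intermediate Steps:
j(J) = J²
(j(96) + 24674)/(44134 - 40113) = (96² + 24674)/(44134 - 40113) = (9216 + 24674)/4021 = 33890*(1/4021) = 33890/4021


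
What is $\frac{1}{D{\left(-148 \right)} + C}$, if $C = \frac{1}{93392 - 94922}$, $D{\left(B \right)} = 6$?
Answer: $\frac{1530}{9179} \approx 0.16668$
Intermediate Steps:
$C = - \frac{1}{1530}$ ($C = \frac{1}{-1530} = - \frac{1}{1530} \approx -0.00065359$)
$\frac{1}{D{\left(-148 \right)} + C} = \frac{1}{6 - \frac{1}{1530}} = \frac{1}{\frac{9179}{1530}} = \frac{1530}{9179}$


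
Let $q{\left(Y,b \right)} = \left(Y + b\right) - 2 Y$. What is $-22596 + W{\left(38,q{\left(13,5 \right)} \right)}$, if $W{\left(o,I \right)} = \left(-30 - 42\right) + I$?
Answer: $-22676$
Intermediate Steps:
$q{\left(Y,b \right)} = b - Y$
$W{\left(o,I \right)} = -72 + I$
$-22596 + W{\left(38,q{\left(13,5 \right)} \right)} = -22596 + \left(-72 + \left(5 - 13\right)\right) = -22596 - 80 = -22676$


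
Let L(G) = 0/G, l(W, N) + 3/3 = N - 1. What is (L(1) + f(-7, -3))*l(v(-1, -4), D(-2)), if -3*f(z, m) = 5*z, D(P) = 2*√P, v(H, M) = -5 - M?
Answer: -70/3 + 70*I*√2/3 ≈ -23.333 + 32.998*I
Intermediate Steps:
l(W, N) = -2 + N (l(W, N) = -1 + (N - 1) = -1 + (-1 + N) = -2 + N)
f(z, m) = -5*z/3
L(G) = 0
(L(1) + f(-7, -3))*l(v(-1, -4), D(-2)) = (0 - 5/3*(-7))*(-2 + 2*√(-2)) = (0 + 35/3)*(-2 + 2*(I*√2)) = 35*(-2 + 2*I*√2)/3 = -70/3 + 70*I*√2/3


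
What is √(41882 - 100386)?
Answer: 2*I*√14626 ≈ 241.88*I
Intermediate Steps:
√(41882 - 100386) = √(-58504) = 2*I*√14626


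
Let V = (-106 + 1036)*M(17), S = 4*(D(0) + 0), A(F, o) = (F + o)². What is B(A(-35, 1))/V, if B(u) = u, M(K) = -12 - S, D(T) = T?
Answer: -289/2790 ≈ -0.10358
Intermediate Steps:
S = 0 (S = 4*(0 + 0) = 4*0 = 0)
M(K) = -12 (M(K) = -12 - 1*0 = -12 + 0 = -12)
V = -11160 (V = (-106 + 1036)*(-12) = 930*(-12) = -11160)
B(A(-35, 1))/V = (-35 + 1)²/(-11160) = (-34)²*(-1/11160) = 1156*(-1/11160) = -289/2790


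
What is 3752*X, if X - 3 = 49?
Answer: 195104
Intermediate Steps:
X = 52 (X = 3 + 49 = 52)
3752*X = 3752*52 = 195104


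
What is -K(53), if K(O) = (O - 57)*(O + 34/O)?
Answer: 11372/53 ≈ 214.57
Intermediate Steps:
K(O) = (-57 + O)*(O + 34/O)
-K(53) = -(34 + 53² - 1938/53 - 57*53) = -(34 + 2809 - 1938*1/53 - 3021) = -(34 + 2809 - 1938/53 - 3021) = -1*(-11372/53) = 11372/53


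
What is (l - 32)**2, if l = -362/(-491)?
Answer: 235622500/241081 ≈ 977.36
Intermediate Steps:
l = 362/491 (l = -362*(-1/491) = 362/491 ≈ 0.73727)
(l - 32)**2 = (362/491 - 32)**2 = (-15350/491)**2 = 235622500/241081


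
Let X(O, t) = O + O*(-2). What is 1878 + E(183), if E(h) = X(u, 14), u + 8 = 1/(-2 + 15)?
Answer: 24517/13 ≈ 1885.9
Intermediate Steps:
u = -103/13 (u = -8 + 1/(-2 + 15) = -8 + 1/13 = -103/13 ≈ -7.9231)
X(O, t) = -O (X(O, t) = O - 2*O = -O)
E(h) = 103/13 (E(h) = -1*(-103/13) = 103/13)
1878 + E(183) = 1878 + 103/13 = 24517/13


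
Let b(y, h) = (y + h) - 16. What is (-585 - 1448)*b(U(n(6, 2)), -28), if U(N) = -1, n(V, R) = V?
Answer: 91485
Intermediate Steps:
b(y, h) = -16 + h + y (b(y, h) = (h + y) - 16 = -16 + h + y)
(-585 - 1448)*b(U(n(6, 2)), -28) = (-585 - 1448)*(-16 - 28 - 1) = -2033*(-45) = 91485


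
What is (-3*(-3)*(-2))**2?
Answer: 324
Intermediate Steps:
(-3*(-3)*(-2))**2 = (9*(-2))**2 = (-18)**2 = 324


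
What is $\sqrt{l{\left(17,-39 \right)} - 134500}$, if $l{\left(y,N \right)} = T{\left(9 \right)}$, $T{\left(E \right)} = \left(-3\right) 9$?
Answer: $i \sqrt{134527} \approx 366.78 i$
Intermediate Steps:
$T{\left(E \right)} = -27$
$l{\left(y,N \right)} = -27$
$\sqrt{l{\left(17,-39 \right)} - 134500} = \sqrt{-27 - 134500} = \sqrt{-134527} = i \sqrt{134527}$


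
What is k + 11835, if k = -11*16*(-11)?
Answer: 13771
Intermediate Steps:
k = 1936 (k = -176*(-11) = 1936)
k + 11835 = 1936 + 11835 = 13771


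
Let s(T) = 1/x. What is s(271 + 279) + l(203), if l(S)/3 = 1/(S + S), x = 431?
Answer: 1699/174986 ≈ 0.0097093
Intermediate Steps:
l(S) = 3/(2*S) (l(S) = 3/(S + S) = 3/((2*S)) = 3*(1/(2*S)) = 3/(2*S))
s(T) = 1/431
s(271 + 279) + l(203) = 1/431 + (3/2)/203 = 1/431 + (3/2)*(1/203) = 1/431 + 3/406 = 1699/174986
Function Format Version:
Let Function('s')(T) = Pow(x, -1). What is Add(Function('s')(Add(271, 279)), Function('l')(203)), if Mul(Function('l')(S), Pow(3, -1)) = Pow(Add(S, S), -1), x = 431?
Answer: Rational(1699, 174986) ≈ 0.0097093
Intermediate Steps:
Function('l')(S) = Mul(Rational(3, 2), Pow(S, -1)) (Function('l')(S) = Mul(3, Pow(Add(S, S), -1)) = Mul(3, Pow(Mul(2, S), -1)) = Mul(3, Mul(Rational(1, 2), Pow(S, -1))) = Mul(Rational(3, 2), Pow(S, -1)))
Function('s')(T) = Rational(1, 431) (Function('s')(T) = Pow(431, -1) = Rational(1, 431))
Add(Function('s')(Add(271, 279)), Function('l')(203)) = Add(Rational(1, 431), Mul(Rational(3, 2), Pow(203, -1))) = Add(Rational(1, 431), Mul(Rational(3, 2), Rational(1, 203))) = Add(Rational(1, 431), Rational(3, 406)) = Rational(1699, 174986)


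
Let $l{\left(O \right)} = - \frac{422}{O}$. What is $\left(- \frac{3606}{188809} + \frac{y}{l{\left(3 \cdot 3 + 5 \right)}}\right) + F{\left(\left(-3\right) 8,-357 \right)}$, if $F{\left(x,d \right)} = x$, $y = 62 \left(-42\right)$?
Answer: $\frac{2484720810}{39838699} \approx 62.37$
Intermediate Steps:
$y = -2604$
$\left(- \frac{3606}{188809} + \frac{y}{l{\left(3 \cdot 3 + 5 \right)}}\right) + F{\left(\left(-3\right) 8,-357 \right)} = \left(- \frac{3606}{188809} - \frac{2604}{\left(-422\right) \frac{1}{3 \cdot 3 + 5}}\right) - 24 = \left(\left(-3606\right) \frac{1}{188809} - \frac{2604}{\left(-422\right) \frac{1}{9 + 5}}\right) - 24 = \left(- \frac{3606}{188809} - \frac{2604}{\left(-422\right) \frac{1}{14}}\right) - 24 = \left(- \frac{3606}{188809} - \frac{2604}{- \frac{211}{7}}\right) - 24 = \left(- \frac{3606}{188809} - - \frac{18228}{211}\right) - 24 = \left(- \frac{3606}{188809} + \frac{18228}{211}\right) - 24 = \frac{3440849586}{39838699} - 24 = \frac{2484720810}{39838699}$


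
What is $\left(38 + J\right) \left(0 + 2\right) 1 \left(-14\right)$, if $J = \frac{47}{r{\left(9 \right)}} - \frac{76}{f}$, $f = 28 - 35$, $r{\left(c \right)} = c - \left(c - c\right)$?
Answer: $- \frac{13628}{9} \approx -1514.2$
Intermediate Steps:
$r{\left(c \right)} = c$ ($r{\left(c \right)} = c - 0 = c + 0 = c$)
$f = -7$
$J = \frac{1013}{63}$ ($J = \frac{47}{9} - \frac{76}{-7} = 47 \cdot \frac{1}{9} - - \frac{76}{7} = \frac{47}{9} + \frac{76}{7} = \frac{1013}{63} \approx 16.079$)
$\left(38 + J\right) \left(0 + 2\right) 1 \left(-14\right) = \left(38 + \frac{1013}{63}\right) \left(0 + 2\right) 1 \left(-14\right) = \frac{3407 \cdot 2 \cdot 1 \left(-14\right)}{63} = \frac{3407 \cdot 2 \left(-14\right)}{63} = \frac{3407}{63} \left(-28\right) = - \frac{13628}{9}$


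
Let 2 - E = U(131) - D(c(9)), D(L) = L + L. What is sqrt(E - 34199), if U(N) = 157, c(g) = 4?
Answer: I*sqrt(34346) ≈ 185.33*I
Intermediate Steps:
D(L) = 2*L
E = -147 (E = 2 - (157 - 2*4) = 2 - (157 - 1*8) = 2 - (157 - 8) = 2 - 1*149 = 2 - 149 = -147)
sqrt(E - 34199) = sqrt(-147 - 34199) = sqrt(-34346) = I*sqrt(34346)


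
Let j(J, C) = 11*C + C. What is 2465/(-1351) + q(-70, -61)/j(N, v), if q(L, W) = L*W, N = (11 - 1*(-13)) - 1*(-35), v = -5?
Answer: -591667/8106 ≈ -72.991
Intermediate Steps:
N = 59 (N = (11 + 13) + 35 = 24 + 35 = 59)
j(J, C) = 12*C
2465/(-1351) + q(-70, -61)/j(N, v) = 2465/(-1351) + (-70*(-61))/((12*(-5))) = 2465*(-1/1351) + 4270/(-60) = -2465/1351 + 4270*(-1/60) = -2465/1351 - 427/6 = -591667/8106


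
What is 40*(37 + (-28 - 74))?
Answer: -2600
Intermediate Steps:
40*(37 + (-28 - 74)) = 40*(37 - 102) = 40*(-65) = -2600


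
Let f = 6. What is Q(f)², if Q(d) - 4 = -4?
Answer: 0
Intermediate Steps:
Q(d) = 0 (Q(d) = 4 - 4 = 0)
Q(f)² = 0² = 0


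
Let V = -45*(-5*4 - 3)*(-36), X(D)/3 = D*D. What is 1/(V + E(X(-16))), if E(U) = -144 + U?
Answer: -1/36636 ≈ -2.7296e-5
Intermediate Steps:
X(D) = 3*D**2 (X(D) = 3*(D*D) = 3*D**2)
V = -37260 (V = -45*(-20 - 3)*(-36) = -45*(-23)*(-36) = 1035*(-36) = -37260)
1/(V + E(X(-16))) = 1/(-37260 + (-144 + 3*(-16)**2)) = 1/(-37260 + (-144 + 3*256)) = 1/(-37260 + (-144 + 768)) = 1/(-37260 + 624) = 1/(-36636) = -1/36636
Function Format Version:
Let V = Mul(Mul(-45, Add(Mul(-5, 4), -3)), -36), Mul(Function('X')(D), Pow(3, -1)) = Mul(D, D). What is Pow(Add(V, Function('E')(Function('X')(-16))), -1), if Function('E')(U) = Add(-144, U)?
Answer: Rational(-1, 36636) ≈ -2.7296e-5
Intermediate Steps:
Function('X')(D) = Mul(3, Pow(D, 2)) (Function('X')(D) = Mul(3, Mul(D, D)) = Mul(3, Pow(D, 2)))
V = -37260 (V = Mul(Mul(-45, Add(-20, -3)), -36) = Mul(Mul(-45, -23), -36) = Mul(1035, -36) = -37260)
Pow(Add(V, Function('E')(Function('X')(-16))), -1) = Pow(Add(-37260, Add(-144, Mul(3, Pow(-16, 2)))), -1) = Pow(Add(-37260, Add(-144, Mul(3, 256))), -1) = Pow(Add(-37260, Add(-144, 768)), -1) = Pow(Add(-37260, 624), -1) = Pow(-36636, -1) = Rational(-1, 36636)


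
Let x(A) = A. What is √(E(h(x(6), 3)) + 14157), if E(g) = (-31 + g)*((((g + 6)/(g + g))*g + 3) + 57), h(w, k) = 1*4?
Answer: 3*√1378 ≈ 111.36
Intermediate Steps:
h(w, k) = 4
E(g) = (-31 + g)*(63 + g/2) (E(g) = (-31 + g)*((((6 + g)/((2*g)))*g + 3) + 57) = (-31 + g)*((((6 + g)*(1/(2*g)))*g + 3) + 57) = (-31 + g)*((((6 + g)/(2*g))*g + 3) + 57) = (-31 + g)*(((3 + g/2) + 3) + 57) = (-31 + g)*((6 + g/2) + 57) = (-31 + g)*(63 + g/2))
√(E(h(x(6), 3)) + 14157) = √((-1953 + (½)*4² + (95/2)*4) + 14157) = √((-1953 + (½)*16 + 190) + 14157) = √((-1953 + 8 + 190) + 14157) = √(-1755 + 14157) = √12402 = 3*√1378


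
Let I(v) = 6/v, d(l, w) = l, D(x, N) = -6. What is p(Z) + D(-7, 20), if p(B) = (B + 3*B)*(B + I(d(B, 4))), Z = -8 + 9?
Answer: 22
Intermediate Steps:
Z = 1
p(B) = 4*B*(B + 6/B) (p(B) = (B + 3*B)*(B + 6/B) = (4*B)*(B + 6/B) = 4*B*(B + 6/B))
p(Z) + D(-7, 20) = (24 + 4*1**2) - 6 = (24 + 4*1) - 6 = (24 + 4) - 6 = 28 - 6 = 22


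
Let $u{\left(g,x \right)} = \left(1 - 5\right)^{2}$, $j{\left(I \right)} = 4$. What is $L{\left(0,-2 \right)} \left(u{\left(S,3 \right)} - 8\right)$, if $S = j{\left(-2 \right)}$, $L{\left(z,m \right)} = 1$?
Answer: $8$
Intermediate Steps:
$S = 4$
$u{\left(g,x \right)} = 16$ ($u{\left(g,x \right)} = \left(-4\right)^{2} = 16$)
$L{\left(0,-2 \right)} \left(u{\left(S,3 \right)} - 8\right) = 1 \left(16 - 8\right) = 1 \cdot 8 = 8$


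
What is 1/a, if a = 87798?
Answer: 1/87798 ≈ 1.1390e-5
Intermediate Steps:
1/a = 1/87798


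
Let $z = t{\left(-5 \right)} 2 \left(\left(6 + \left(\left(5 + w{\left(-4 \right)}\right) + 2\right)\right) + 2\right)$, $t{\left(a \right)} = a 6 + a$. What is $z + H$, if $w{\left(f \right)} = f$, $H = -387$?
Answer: $-1157$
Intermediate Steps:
$t{\left(a \right)} = 7 a$ ($t{\left(a \right)} = 6 a + a = 7 a$)
$z = -770$ ($z = 7 \left(-5\right) 2 \left(\left(6 + \left(\left(5 - 4\right) + 2\right)\right) + 2\right) = \left(-35\right) 2 \left(\left(6 + \left(1 + 2\right)\right) + 2\right) = - 70 \left(\left(6 + 3\right) + 2\right) = - 70 \left(9 + 2\right) = \left(-70\right) 11 = -770$)
$z + H = -770 - 387 = -1157$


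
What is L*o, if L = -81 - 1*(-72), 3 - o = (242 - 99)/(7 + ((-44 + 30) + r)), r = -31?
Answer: -2313/38 ≈ -60.868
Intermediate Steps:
o = 257/38 (o = 3 - (242 - 99)/(7 + ((-44 + 30) - 31)) = 3 - 143/(7 + (-14 - 31)) = 3 - 143/(7 - 45) = 3 - 143/(-38) = 3 - 143*(-1)/38 = 3 - 1*(-143/38) = 3 + 143/38 = 257/38 ≈ 6.7632)
L = -9 (L = -81 + 72 = -9)
L*o = -9*257/38 = -2313/38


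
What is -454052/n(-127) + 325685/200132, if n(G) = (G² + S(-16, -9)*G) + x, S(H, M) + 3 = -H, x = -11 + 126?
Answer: -86117613659/2920526276 ≈ -29.487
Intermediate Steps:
x = 115
S(H, M) = -3 - H
n(G) = 115 + G² + 13*G (n(G) = (G² + (-3 - 1*(-16))*G) + 115 = (G² + (-3 + 16)*G) + 115 = (G² + 13*G) + 115 = 115 + G² + 13*G)
-454052/n(-127) + 325685/200132 = -454052/(115 + (-127)² + 13*(-127)) + 325685/200132 = -454052/(115 + 16129 - 1651) + 325685*(1/200132) = -454052/14593 + 325685/200132 = -86117613659/2920526276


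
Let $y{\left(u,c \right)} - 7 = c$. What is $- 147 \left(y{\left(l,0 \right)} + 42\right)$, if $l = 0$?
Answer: $-7203$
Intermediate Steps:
$y{\left(u,c \right)} = 7 + c$
$- 147 \left(y{\left(l,0 \right)} + 42\right) = - 147 \left(\left(7 + 0\right) + 42\right) = - 147 \left(7 + 42\right) = \left(-147\right) 49 = -7203$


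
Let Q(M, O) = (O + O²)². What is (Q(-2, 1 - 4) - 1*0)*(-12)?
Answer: -432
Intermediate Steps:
(Q(-2, 1 - 4) - 1*0)*(-12) = ((1 - 4)²*(1 + (1 - 4))² - 1*0)*(-12) = ((-3)²*(1 - 3)² + 0)*(-12) = (9*(-2)² + 0)*(-12) = (9*4 + 0)*(-12) = (36 + 0)*(-12) = 36*(-12) = -432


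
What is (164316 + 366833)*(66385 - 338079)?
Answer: -144309996406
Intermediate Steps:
(164316 + 366833)*(66385 - 338079) = 531149*(-271694) = -144309996406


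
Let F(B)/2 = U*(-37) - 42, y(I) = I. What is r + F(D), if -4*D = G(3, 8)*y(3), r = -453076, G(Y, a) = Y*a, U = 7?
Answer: -453678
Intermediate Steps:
D = -18 (D = -3*8*3/4 = -6*3 = -¼*72 = -18)
F(B) = -602 (F(B) = 2*(7*(-37) - 42) = 2*(-259 - 42) = 2*(-301) = -602)
r + F(D) = -453076 - 602 = -453678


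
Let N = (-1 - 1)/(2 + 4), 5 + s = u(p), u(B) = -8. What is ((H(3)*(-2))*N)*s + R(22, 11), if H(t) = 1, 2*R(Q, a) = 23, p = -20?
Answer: 17/6 ≈ 2.8333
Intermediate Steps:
R(Q, a) = 23/2 (R(Q, a) = (1/2)*23 = 23/2)
s = -13 (s = -5 - 8 = -13)
N = -1/3 (N = -2/6 = -2*1/6 = -1/3 ≈ -0.33333)
((H(3)*(-2))*N)*s + R(22, 11) = ((1*(-2))*(-1/3))*(-13) + 23/2 = -2*(-1/3)*(-13) + 23/2 = (2/3)*(-13) + 23/2 = -26/3 + 23/2 = 17/6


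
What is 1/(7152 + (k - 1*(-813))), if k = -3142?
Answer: 1/4823 ≈ 0.00020734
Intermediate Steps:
1/(7152 + (k - 1*(-813))) = 1/(7152 + (-3142 - 1*(-813))) = 1/(7152 + (-3142 + 813)) = 1/(7152 - 2329) = 1/4823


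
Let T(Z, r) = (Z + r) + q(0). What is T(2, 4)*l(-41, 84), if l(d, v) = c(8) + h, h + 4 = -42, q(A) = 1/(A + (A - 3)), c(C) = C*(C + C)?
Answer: 1394/3 ≈ 464.67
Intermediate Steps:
c(C) = 2*C² (c(C) = C*(2*C) = 2*C²)
q(A) = 1/(-3 + 2*A) (q(A) = 1/(A + (-3 + A)) = 1/(-3 + 2*A))
h = -46 (h = -4 - 42 = -46)
l(d, v) = 82 (l(d, v) = 2*8² - 46 = 2*64 - 46 = 128 - 46 = 82)
T(Z, r) = -⅓ + Z + r (T(Z, r) = (Z + r) + 1/(-3 + 2*0) = (Z + r) + 1/(-3 + 0) = (Z + r) + 1/(-3) = (Z + r) - ⅓ = -⅓ + Z + r)
T(2, 4)*l(-41, 84) = (-⅓ + 2 + 4)*82 = (17/3)*82 = 1394/3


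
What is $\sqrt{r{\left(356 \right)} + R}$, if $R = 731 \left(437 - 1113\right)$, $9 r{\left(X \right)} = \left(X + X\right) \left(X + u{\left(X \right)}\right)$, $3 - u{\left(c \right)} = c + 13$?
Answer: $\frac{2 i \sqrt{1113631}}{3} \approx 703.52 i$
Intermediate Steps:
$u{\left(c \right)} = -10 - c$ ($u{\left(c \right)} = 3 - \left(c + 13\right) = 3 - \left(13 + c\right) = -10 - c$)
$r{\left(X \right)} = - \frac{20 X}{9}$ ($r{\left(X \right)} = \frac{\left(X + X\right) \left(X - \left(10 + X\right)\right)}{9} = \frac{2 X \left(-10\right)}{9} = \frac{\left(-20\right) X}{9} = - \frac{20 X}{9}$)
$R = -494156$ ($R = 731 \left(-676\right) = -494156$)
$\sqrt{r{\left(356 \right)} + R} = \sqrt{\left(- \frac{20}{9}\right) 356 - 494156} = \sqrt{- \frac{7120}{9} - 494156} = \sqrt{- \frac{4454524}{9}} = \frac{2 i \sqrt{1113631}}{3}$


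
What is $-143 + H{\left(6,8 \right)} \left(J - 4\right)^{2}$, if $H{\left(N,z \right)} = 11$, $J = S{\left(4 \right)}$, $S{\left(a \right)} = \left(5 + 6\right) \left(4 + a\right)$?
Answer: $77473$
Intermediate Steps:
$S{\left(a \right)} = 44 + 11 a$ ($S{\left(a \right)} = 11 \left(4 + a\right) = 44 + 11 a$)
$J = 88$ ($J = 44 + 11 \cdot 4 = 44 + 44 = 88$)
$-143 + H{\left(6,8 \right)} \left(J - 4\right)^{2} = -143 + 11 \left(88 - 4\right)^{2} = -143 + 11 \cdot 84^{2} = -143 + 11 \cdot 7056 = -143 + 77616 = 77473$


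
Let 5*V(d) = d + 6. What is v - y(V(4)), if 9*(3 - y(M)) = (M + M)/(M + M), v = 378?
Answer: 3376/9 ≈ 375.11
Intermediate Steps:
V(d) = 6/5 + d/5 (V(d) = (d + 6)/5 = (6 + d)/5 = 6/5 + d/5)
y(M) = 26/9 (y(M) = 3 - (M + M)/(9*(M + M)) = 3 - 2*M/(9*(2*M)) = 3 - 2*M*1/(2*M)/9 = 3 - ⅑*1 = 3 - ⅑ = 26/9)
v - y(V(4)) = 378 - 1*26/9 = 378 - 26/9 = 3376/9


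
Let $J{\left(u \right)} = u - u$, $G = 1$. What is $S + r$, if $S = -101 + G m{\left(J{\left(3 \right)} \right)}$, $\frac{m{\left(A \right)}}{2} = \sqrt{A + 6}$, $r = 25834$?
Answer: $25733 + 2 \sqrt{6} \approx 25738.0$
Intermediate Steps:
$J{\left(u \right)} = 0$
$m{\left(A \right)} = 2 \sqrt{6 + A}$ ($m{\left(A \right)} = 2 \sqrt{A + 6} = 2 \sqrt{6 + A}$)
$S = -101 + 2 \sqrt{6}$ ($S = -101 + 1 \cdot 2 \sqrt{6 + 0} = -101 + 1 \cdot 2 \sqrt{6} = -101 + 2 \sqrt{6} \approx -96.101$)
$S + r = \left(-101 + 2 \sqrt{6}\right) + 25834 = 25733 + 2 \sqrt{6}$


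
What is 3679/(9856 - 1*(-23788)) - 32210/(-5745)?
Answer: 16997063/2973612 ≈ 5.7160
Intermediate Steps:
3679/(9856 - 1*(-23788)) - 32210/(-5745) = 3679/(9856 + 23788) - 32210*(-1/5745) = 3679/33644 + 6442/1149 = 3679*(1/33644) + 6442/1149 = 283/2588 + 6442/1149 = 16997063/2973612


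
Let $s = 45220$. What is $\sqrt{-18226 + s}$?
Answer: $\sqrt{26994} \approx 164.3$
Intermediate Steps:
$\sqrt{-18226 + s} = \sqrt{-18226 + 45220} = \sqrt{26994}$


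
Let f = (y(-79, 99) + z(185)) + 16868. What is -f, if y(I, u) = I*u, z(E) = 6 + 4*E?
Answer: -9793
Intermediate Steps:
f = 9793 (f = (-79*99 + (6 + 4*185)) + 16868 = (-7821 + (6 + 740)) + 16868 = (-7821 + 746) + 16868 = -7075 + 16868 = 9793)
-f = -1*9793 = -9793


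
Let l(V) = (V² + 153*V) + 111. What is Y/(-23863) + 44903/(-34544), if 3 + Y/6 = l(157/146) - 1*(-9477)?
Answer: -2354265419183/627545683184 ≈ -3.7515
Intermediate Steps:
l(V) = 111 + V² + 153*V
Y = 623536725/10658 (Y = -18 + 6*((111 + (157/146)² + 153*(157/146)) - 1*(-9477)) = -18 + 6*((111 + (157*(1/146))² + 153*(157*(1/146))) + 9477) = -18 + 6*((111 + (157/146)² + 153*(157/146)) + 9477) = -18 + 6*((111 + 24649/21316 + 24021/146) + 9477) = -18 + 6*(5897791/21316 + 9477) = -18 + 6*(207909523/21316) = -18 + 623728569/10658 = 623536725/10658 ≈ 58504.)
Y/(-23863) + 44903/(-34544) = (623536725/10658)/(-23863) + 44903/(-34544) = (623536725/10658)*(-1/23863) + 44903*(-1/34544) = -89076675/36333122 - 44903/34544 = -2354265419183/627545683184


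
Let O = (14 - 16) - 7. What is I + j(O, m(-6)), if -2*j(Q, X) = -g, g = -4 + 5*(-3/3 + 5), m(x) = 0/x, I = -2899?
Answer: -2891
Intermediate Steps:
m(x) = 0
O = -9 (O = -2 - 7 = -9)
g = 16 (g = -4 + 5*(-3*⅓ + 5) = -4 + 5*(-1 + 5) = -4 + 5*4 = -4 + 20 = 16)
j(Q, X) = 8 (j(Q, X) = -(-1)*16/2 = -½*(-16) = 8)
I + j(O, m(-6)) = -2899 + 8 = -2891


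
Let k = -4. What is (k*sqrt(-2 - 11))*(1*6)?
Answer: -24*I*sqrt(13) ≈ -86.533*I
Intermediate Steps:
(k*sqrt(-2 - 11))*(1*6) = (-4*sqrt(-2 - 11))*(1*6) = -4*I*sqrt(13)*6 = -24*I*sqrt(13)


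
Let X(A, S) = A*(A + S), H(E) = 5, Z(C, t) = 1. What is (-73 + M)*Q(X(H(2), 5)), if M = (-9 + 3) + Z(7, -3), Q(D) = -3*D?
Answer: 11700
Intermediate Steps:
M = -5 (M = (-9 + 3) + 1 = -6 + 1 = -5)
(-73 + M)*Q(X(H(2), 5)) = (-73 - 5)*(-15*(5 + 5)) = -(-234)*5*10 = -(-234)*50 = -78*(-150) = 11700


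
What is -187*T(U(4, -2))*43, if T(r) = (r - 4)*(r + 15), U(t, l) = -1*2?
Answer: 627198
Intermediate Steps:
U(t, l) = -2
T(r) = (-4 + r)*(15 + r)
-187*T(U(4, -2))*43 = -187*(-60 + (-2)² + 11*(-2))*43 = -187*(-60 + 4 - 22)*43 = -187*(-78)*43 = 14586*43 = 627198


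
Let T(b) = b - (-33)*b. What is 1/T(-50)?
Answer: -1/1700 ≈ -0.00058824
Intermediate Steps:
T(b) = 34*b (T(b) = b + 33*b = 34*b)
1/T(-50) = 1/(34*(-50)) = 1/(-1700) = -1/1700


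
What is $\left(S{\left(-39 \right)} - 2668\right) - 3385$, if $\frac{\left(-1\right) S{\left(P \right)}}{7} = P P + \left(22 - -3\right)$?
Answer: $-16875$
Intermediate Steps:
$S{\left(P \right)} = -175 - 7 P^{2}$ ($S{\left(P \right)} = - 7 \left(P P + \left(22 - -3\right)\right) = - 7 \left(P^{2} + \left(22 + 3\right)\right) = - 7 \left(P^{2} + 25\right) = - 7 \left(25 + P^{2}\right) = -175 - 7 P^{2}$)
$\left(S{\left(-39 \right)} - 2668\right) - 3385 = \left(\left(-175 - 7 \left(-39\right)^{2}\right) - 2668\right) - 3385 = \left(\left(-175 - 10647\right) - 2668\right) - 3385 = \left(-10822 - 2668\right) - 3385 = -13490 - 3385 = -16875$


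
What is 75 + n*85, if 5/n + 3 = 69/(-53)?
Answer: -5425/228 ≈ -23.794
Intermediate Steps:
n = -265/228 (n = 5/(-3 + 69/(-53)) = 5/(-3 + 69*(-1/53)) = 5/(-3 - 69/53) = 5/(-228/53) = 5*(-53/228) = -265/228 ≈ -1.1623)
75 + n*85 = 75 - 265/228*85 = 75 - 22525/228 = -5425/228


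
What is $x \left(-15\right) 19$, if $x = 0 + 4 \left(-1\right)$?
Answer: $1140$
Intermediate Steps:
$x = -4$ ($x = 0 - 4 = -4$)
$x \left(-15\right) 19 = \left(-4\right) \left(-15\right) 19 = 60 \cdot 19 = 1140$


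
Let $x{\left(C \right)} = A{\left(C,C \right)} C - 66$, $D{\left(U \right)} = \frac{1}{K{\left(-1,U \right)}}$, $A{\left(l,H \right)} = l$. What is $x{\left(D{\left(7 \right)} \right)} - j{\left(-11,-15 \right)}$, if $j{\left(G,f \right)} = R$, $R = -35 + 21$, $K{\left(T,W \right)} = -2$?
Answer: $- \frac{207}{4} \approx -51.75$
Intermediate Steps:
$D{\left(U \right)} = - \frac{1}{2}$ ($D{\left(U \right)} = \frac{1}{-2} = - \frac{1}{2}$)
$R = -14$
$x{\left(C \right)} = -66 + C^{2}$ ($x{\left(C \right)} = C C - 66 = C^{2} - 66 = -66 + C^{2}$)
$j{\left(G,f \right)} = -14$
$x{\left(D{\left(7 \right)} \right)} - j{\left(-11,-15 \right)} = \left(-66 + \left(- \frac{1}{2}\right)^{2}\right) - -14 = \left(-66 + \frac{1}{4}\right) + 14 = - \frac{263}{4} + 14 = - \frac{207}{4}$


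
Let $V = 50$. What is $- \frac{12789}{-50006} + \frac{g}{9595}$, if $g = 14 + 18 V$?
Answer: $\frac{168415939}{479807570} \approx 0.35101$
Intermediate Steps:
$g = 914$ ($g = 14 + 18 \cdot 50 = 14 + 900 = 914$)
$- \frac{12789}{-50006} + \frac{g}{9595} = - \frac{12789}{-50006} + \frac{914}{9595} = \left(-12789\right) \left(- \frac{1}{50006}\right) + 914 \cdot \frac{1}{9595} = \frac{12789}{50006} + \frac{914}{9595} = \frac{168415939}{479807570}$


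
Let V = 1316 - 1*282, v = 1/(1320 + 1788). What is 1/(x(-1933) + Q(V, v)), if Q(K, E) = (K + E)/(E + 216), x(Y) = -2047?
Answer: -671329/1370996790 ≈ -0.00048967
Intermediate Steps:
v = 1/3108 ≈ 0.00032175
V = 1034 (V = 1316 - 282 = 1034)
Q(K, E) = (E + K)/(216 + E)
1/(x(-1933) + Q(V, v)) = 1/(-2047 + (1/3108 + 1034)/(216 + 1/3108)) = 1/(-2047 + (3213673/3108)/(671329/3108)) = 1/(-2047 + (3108/671329)*(3213673/3108)) = 1/(-2047 + 3213673/671329) = 1/(-1370996790/671329) = -671329/1370996790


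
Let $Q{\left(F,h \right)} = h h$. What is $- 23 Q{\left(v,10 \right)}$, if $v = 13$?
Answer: $-2300$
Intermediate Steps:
$Q{\left(F,h \right)} = h^{2}$
$- 23 Q{\left(v,10 \right)} = - 23 \cdot 10^{2} = \left(-23\right) 100 = -2300$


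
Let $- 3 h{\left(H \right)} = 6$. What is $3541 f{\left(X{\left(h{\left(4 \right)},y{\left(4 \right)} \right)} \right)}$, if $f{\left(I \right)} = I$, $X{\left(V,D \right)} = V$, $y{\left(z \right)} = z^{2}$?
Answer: $-7082$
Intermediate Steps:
$h{\left(H \right)} = -2$ ($h{\left(H \right)} = \left(- \frac{1}{3}\right) 6 = -2$)
$3541 f{\left(X{\left(h{\left(4 \right)},y{\left(4 \right)} \right)} \right)} = 3541 \left(-2\right) = -7082$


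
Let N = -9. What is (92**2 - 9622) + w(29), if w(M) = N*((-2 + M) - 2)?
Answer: -1383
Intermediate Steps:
w(M) = 36 - 9*M (w(M) = -9*((-2 + M) - 2) = -9*(-4 + M) = 36 - 9*M)
(92**2 - 9622) + w(29) = (92**2 - 9622) + (36 - 9*29) = (8464 - 9622) + (36 - 261) = -1158 - 225 = -1383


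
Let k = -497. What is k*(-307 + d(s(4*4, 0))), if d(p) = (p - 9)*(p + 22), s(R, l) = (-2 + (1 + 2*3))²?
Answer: -221165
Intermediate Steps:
s(R, l) = 25 (s(R, l) = (-2 + (1 + 6))² = (-2 + 7)² = 5² = 25)
d(p) = (-9 + p)*(22 + p)
k*(-307 + d(s(4*4, 0))) = -497*(-307 + (-198 + 25² + 13*25)) = -497*(-307 + (-198 + 625 + 325)) = -497*(-307 + 752) = -497*445 = -221165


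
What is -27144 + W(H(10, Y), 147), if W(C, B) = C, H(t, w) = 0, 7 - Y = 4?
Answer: -27144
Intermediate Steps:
Y = 3 (Y = 7 - 1*4 = 7 - 4 = 3)
-27144 + W(H(10, Y), 147) = -27144 + 0 = -27144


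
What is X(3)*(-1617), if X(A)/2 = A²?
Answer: -29106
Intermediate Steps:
X(A) = 2*A²
X(3)*(-1617) = (2*3²)*(-1617) = (2*9)*(-1617) = 18*(-1617) = -29106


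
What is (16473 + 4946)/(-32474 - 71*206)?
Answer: -21419/47100 ≈ -0.45476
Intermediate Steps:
(16473 + 4946)/(-32474 - 71*206) = 21419/(-32474 - 14626) = 21419/(-47100) = 21419*(-1/47100) = -21419/47100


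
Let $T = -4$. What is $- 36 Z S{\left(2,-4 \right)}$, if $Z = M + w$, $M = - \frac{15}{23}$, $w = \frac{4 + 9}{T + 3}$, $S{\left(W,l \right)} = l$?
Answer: $- \frac{45216}{23} \approx -1965.9$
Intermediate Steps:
$w = -13$ ($w = \frac{4 + 9}{-4 + 3} = \frac{13}{-1} = 13 \left(-1\right) = -13$)
$M = - \frac{15}{23}$ ($M = \left(-15\right) \frac{1}{23} = - \frac{15}{23} \approx -0.65217$)
$Z = - \frac{314}{23}$ ($Z = - \frac{15}{23} - 13 = - \frac{314}{23} \approx -13.652$)
$- 36 Z S{\left(2,-4 \right)} = \left(-36\right) \left(- \frac{314}{23}\right) \left(-4\right) = \frac{11304}{23} \left(-4\right) = - \frac{45216}{23}$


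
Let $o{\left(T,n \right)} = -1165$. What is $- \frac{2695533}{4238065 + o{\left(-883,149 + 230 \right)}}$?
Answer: $- \frac{898511}{1412300} \approx -0.6362$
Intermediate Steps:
$- \frac{2695533}{4238065 + o{\left(-883,149 + 230 \right)}} = - \frac{2695533}{4238065 - 1165} = - \frac{2695533}{4236900} = \left(-2695533\right) \frac{1}{4236900} = - \frac{898511}{1412300}$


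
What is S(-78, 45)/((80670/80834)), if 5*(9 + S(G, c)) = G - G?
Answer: -121251/13445 ≈ -9.0183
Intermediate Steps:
S(G, c) = -9 (S(G, c) = -9 + (G - G)/5 = -9 + (⅕)*0 = -9 + 0 = -9)
S(-78, 45)/((80670/80834)) = -9/(80670/80834) = -9/(80670*(1/80834)) = -9/40335/40417 = -9*40417/40335 = -121251/13445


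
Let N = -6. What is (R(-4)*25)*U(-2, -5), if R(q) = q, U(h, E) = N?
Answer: 600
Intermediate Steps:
U(h, E) = -6
(R(-4)*25)*U(-2, -5) = -4*25*(-6) = -100*(-6) = 600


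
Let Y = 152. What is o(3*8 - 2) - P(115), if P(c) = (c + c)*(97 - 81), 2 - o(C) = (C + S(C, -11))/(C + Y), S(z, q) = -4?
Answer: -106665/29 ≈ -3678.1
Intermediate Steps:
o(C) = 2 - (-4 + C)/(152 + C) (o(C) = 2 - (C - 4)/(C + 152) = 2 - (-4 + C)/(152 + C))
P(c) = 32*c (P(c) = (2*c)*16 = 32*c)
o(3*8 - 2) - P(115) = (308 + (3*8 - 2))/(152 + (3*8 - 2)) - 32*115 = (308 + (24 - 2))/(152 + (24 - 2)) - 1*3680 = (308 + 22)/(152 + 22) - 3680 = 330/174 - 3680 = (1/174)*330 - 3680 = 55/29 - 3680 = -106665/29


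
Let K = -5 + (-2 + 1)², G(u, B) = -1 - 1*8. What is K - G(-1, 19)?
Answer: 5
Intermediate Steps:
G(u, B) = -9 (G(u, B) = -1 - 8 = -9)
K = -4 (K = -5 + (-1)² = -5 + 1 = -4)
K - G(-1, 19) = -4 - 1*(-9) = -4 + 9 = 5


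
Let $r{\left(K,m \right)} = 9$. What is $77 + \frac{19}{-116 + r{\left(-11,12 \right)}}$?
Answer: $\frac{8220}{107} \approx 76.822$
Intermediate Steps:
$77 + \frac{19}{-116 + r{\left(-11,12 \right)}} = 77 + \frac{19}{-116 + 9} = 77 + \frac{19}{-107} = 77 + 19 \left(- \frac{1}{107}\right) = 77 - \frac{19}{107} = \frac{8220}{107}$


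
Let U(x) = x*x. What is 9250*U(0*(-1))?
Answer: 0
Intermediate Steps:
U(x) = x²
9250*U(0*(-1)) = 9250*(0*(-1))² = 9250*0² = 9250*0 = 0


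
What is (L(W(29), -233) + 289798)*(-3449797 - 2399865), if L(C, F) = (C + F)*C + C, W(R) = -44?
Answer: -1766258643604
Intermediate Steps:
L(C, F) = C + C*(C + F) (L(C, F) = C*(C + F) + C = C + C*(C + F))
(L(W(29), -233) + 289798)*(-3449797 - 2399865) = (-44*(1 - 44 - 233) + 289798)*(-3449797 - 2399865) = (-44*(-276) + 289798)*(-5849662) = (12144 + 289798)*(-5849662) = 301942*(-5849662) = -1766258643604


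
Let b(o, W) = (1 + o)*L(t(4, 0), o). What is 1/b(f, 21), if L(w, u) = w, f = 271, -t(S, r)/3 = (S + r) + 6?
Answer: -1/8160 ≈ -0.00012255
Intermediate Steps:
t(S, r) = -18 - 3*S - 3*r (t(S, r) = -3*((S + r) + 6) = -3*(6 + S + r) = -18 - 3*S - 3*r)
b(o, W) = -30 - 30*o (b(o, W) = (1 + o)*(-18 - 3*4 - 3*0) = (1 + o)*(-18 - 12 + 0) = (1 + o)*(-30) = -30 - 30*o)
1/b(f, 21) = 1/(-30 - 30*271) = 1/(-30 - 8130) = 1/(-8160) = -1/8160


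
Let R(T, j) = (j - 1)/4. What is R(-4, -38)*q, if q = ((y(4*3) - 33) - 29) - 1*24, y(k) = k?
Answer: 1443/2 ≈ 721.50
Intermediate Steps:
R(T, j) = -¼ + j/4 (R(T, j) = (-1 + j)*(¼) = -¼ + j/4)
q = -74 (q = ((4*3 - 33) - 29) - 1*24 = ((12 - 33) - 29) - 24 = (-21 - 29) - 24 = -50 - 24 = -74)
R(-4, -38)*q = (-¼ + (¼)*(-38))*(-74) = (-¼ - 19/2)*(-74) = -39/4*(-74) = 1443/2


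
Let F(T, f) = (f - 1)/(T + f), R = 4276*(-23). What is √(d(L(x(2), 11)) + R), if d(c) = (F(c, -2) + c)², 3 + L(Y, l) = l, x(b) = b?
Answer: I*√393167/2 ≈ 313.52*I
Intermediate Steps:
R = -98348
L(Y, l) = -3 + l
F(T, f) = (-1 + f)/(T + f)
d(c) = (c - 3/(-2 + c))² (d(c) = ((-1 - 2)/(c - 2) + c)² = (-3/(-2 + c) + c)² = (c - 3/(-2 + c))²)
√(d(L(x(2), 11)) + R) = √(((-3 + 11) - 3/(-2 + (-3 + 11)))² - 98348) = √((8 - 3/(-2 + 8))² - 98348) = √((8 - 3/6)² - 98348) = √((8 - 3*⅙)² - 98348) = √((8 - ½)² - 98348) = √((15/2)² - 98348) = √(225/4 - 98348) = √(-393167/4) = I*√393167/2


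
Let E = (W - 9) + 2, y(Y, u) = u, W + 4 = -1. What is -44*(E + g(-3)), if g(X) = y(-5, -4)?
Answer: 704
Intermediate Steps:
W = -5 (W = -4 - 1 = -5)
g(X) = -4
E = -12 (E = (-5 - 9) + 2 = -14 + 2 = -12)
-44*(E + g(-3)) = -44*(-12 - 4) = -44*(-16) = 704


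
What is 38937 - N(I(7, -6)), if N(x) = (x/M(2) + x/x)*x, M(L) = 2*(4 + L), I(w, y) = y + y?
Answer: 38937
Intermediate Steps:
I(w, y) = 2*y
M(L) = 8 + 2*L
N(x) = x*(1 + x/12) (N(x) = (x/(8 + 2*2) + x/x)*x = (x/(8 + 4) + 1)*x = (x/12 + 1)*x = (1 + x/12)*x = x*(1 + x/12))
38937 - N(I(7, -6)) = 38937 - 2*(-6)*(12 + 2*(-6))/12 = 38937 - (-12)*(12 - 12)/12 = 38937 - (-12)*0/12 = 38937 - 1*0 = 38937 + 0 = 38937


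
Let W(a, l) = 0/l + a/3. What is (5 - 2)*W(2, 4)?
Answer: 2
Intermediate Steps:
W(a, l) = a/3 (W(a, l) = 0 + a*(1/3) = 0 + a/3 = a/3)
(5 - 2)*W(2, 4) = (5 - 2)*((1/3)*2) = 3*(2/3) = 2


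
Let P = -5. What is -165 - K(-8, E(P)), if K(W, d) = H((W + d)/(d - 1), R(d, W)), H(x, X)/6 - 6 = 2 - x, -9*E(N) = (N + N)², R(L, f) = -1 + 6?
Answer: -22185/109 ≈ -203.53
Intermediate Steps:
R(L, f) = 5
E(N) = -4*N²/9 (E(N) = -(N + N)²/9 = -4*N²/9)
H(x, X) = 48 - 6*x (H(x, X) = 36 + 6*(2 - x) = 36 + (12 - 6*x) = 48 - 6*x)
K(W, d) = 48 - 6*(W + d)/(-1 + d) (K(W, d) = 48 - 6*(W + d)/(d - 1) = 48 - 6*(W + d)/(-1 + d))
-165 - K(-8, E(P)) = -165 - 6*(-8 - 1*(-8) + 7*(-4/9*(-5)²))/(-1 - 4/9*(-5)²) = -165 - 6*(-8 + 8 + 7*(-4/9*25))/(-1 - 4/9*25) = -165 - 6*(-8 + 8 + 7*(-100/9))/(-1 - 100/9) = -165 - 6*(-8 + 8 - 700/9)/(-109/9) = -165 - 6*(-9)*(-700)/(109*9) = -165 - 1*4200/109 = -165 - 4200/109 = -22185/109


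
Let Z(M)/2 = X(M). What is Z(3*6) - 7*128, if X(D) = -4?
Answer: -904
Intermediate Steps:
Z(M) = -8 (Z(M) = 2*(-4) = -8)
Z(3*6) - 7*128 = -8 - 7*128 = -8 - 896 = -904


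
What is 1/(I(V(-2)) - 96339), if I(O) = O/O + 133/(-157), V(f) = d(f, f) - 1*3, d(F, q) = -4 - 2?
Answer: -157/15125199 ≈ -1.0380e-5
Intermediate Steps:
d(F, q) = -6
V(f) = -9 (V(f) = -6 - 1*3 = -6 - 3 = -9)
I(O) = 24/157 (I(O) = 1 + 133*(-1/157) = 1 - 133/157 = 24/157)
1/(I(V(-2)) - 96339) = 1/(24/157 - 96339) = 1/(-15125199/157) = -157/15125199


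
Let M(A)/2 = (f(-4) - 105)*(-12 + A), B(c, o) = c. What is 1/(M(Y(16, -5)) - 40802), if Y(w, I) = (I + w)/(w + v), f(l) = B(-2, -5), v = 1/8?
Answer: -129/4951018 ≈ -2.6055e-5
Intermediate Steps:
v = ⅛ ≈ 0.12500
f(l) = -2
Y(w, I) = (I + w)/(⅛ + w) (Y(w, I) = (I + w)/(w + ⅛) = (I + w)/(⅛ + w))
M(A) = 2568 - 214*A (M(A) = 2*((-2 - 105)*(-12 + A)) = 2*(-107*(-12 + A)) = 2*(1284 - 107*A) = 2568 - 214*A)
1/(M(Y(16, -5)) - 40802) = 1/((2568 - 1712*(-5 + 16)/(1 + 8*16)) - 40802) = 1/((2568 - 1712*11/(1 + 128)) - 40802) = 1/((2568 - 1712*11/129) - 40802) = 1/((2568 - 214*88/129) - 40802) = 1/((2568 - 18832/129) - 40802) = 1/(312440/129 - 40802) = 1/(-4951018/129) = -129/4951018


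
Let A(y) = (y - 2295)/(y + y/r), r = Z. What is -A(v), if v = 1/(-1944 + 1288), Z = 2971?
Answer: -4472902891/2972 ≈ -1.5050e+6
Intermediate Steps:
r = 2971
v = -1/656 (v = 1/(-656) = -1/656 ≈ -0.0015244)
A(y) = 2971*(-2295 + y)/(2972*y) (A(y) = (y - 2295)/(y + y/2971) = (-2295 + y)/(y + y*(1/2971)) = (-2295 + y)/(y + y/2971) = (-2295 + y)/((2972*y/2971)) = (-2295 + y)*(2971/(2972*y)) = 2971*(-2295 + y)/(2972*y))
-A(v) = -2971*(-2295 - 1/656)/(2972*(-1/656)) = -2971*(-656)*(-1505521)/(2972*656) = -1*4472902891/2972 = -4472902891/2972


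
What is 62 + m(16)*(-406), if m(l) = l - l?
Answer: 62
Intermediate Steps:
m(l) = 0
62 + m(16)*(-406) = 62 + 0*(-406) = 62 + 0 = 62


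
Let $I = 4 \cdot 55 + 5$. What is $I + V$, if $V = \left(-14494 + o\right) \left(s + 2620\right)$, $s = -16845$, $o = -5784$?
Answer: $288454775$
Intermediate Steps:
$I = 225$ ($I = 220 + 5 = 225$)
$V = 288454550$ ($V = \left(-14494 - 5784\right) \left(-16845 + 2620\right) = \left(-20278\right) \left(-14225\right) = 288454550$)
$I + V = 225 + 288454550 = 288454775$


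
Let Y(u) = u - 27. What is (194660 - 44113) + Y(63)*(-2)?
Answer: 150475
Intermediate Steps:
Y(u) = -27 + u
(194660 - 44113) + Y(63)*(-2) = (194660 - 44113) + (-27 + 63)*(-2) = 150547 + 36*(-2) = 150547 - 72 = 150475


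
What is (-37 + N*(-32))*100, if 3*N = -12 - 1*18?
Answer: 28300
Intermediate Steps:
N = -10 (N = (-12 - 1*18)/3 = (-12 - 18)/3 = (1/3)*(-30) = -10)
(-37 + N*(-32))*100 = (-37 - 10*(-32))*100 = (-37 + 320)*100 = 283*100 = 28300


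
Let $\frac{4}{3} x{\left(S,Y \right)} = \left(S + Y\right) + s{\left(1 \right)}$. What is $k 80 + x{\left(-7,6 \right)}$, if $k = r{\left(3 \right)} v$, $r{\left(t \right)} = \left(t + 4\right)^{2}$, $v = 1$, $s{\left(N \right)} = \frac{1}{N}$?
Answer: $3920$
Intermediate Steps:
$r{\left(t \right)} = \left(4 + t\right)^{2}$
$x{\left(S,Y \right)} = \frac{3}{4} + \frac{3 S}{4} + \frac{3 Y}{4}$ ($x{\left(S,Y \right)} = \frac{3 \left(\left(S + Y\right) + 1^{-1}\right)}{4} = \frac{3 \left(\left(S + Y\right) + 1\right)}{4} = \frac{3 \left(1 + S + Y\right)}{4} = \frac{3}{4} + \frac{3 S}{4} + \frac{3 Y}{4}$)
$k = 49$ ($k = \left(4 + 3\right)^{2} \cdot 1 = 7^{2} \cdot 1 = 49 \cdot 1 = 49$)
$k 80 + x{\left(-7,6 \right)} = 49 \cdot 80 + \left(\frac{3}{4} + \frac{3}{4} \left(-7\right) + \frac{3}{4} \cdot 6\right) = 3920 + \left(\frac{3}{4} - \frac{21}{4} + \frac{9}{2}\right) = 3920 + 0 = 3920$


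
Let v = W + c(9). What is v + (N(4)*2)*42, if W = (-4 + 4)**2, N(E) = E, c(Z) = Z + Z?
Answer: 354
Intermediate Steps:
c(Z) = 2*Z
W = 0 (W = 0**2 = 0)
v = 18 (v = 0 + 2*9 = 0 + 18 = 18)
v + (N(4)*2)*42 = 18 + (4*2)*42 = 18 + 8*42 = 18 + 336 = 354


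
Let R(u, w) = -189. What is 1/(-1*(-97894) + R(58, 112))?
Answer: 1/97705 ≈ 1.0235e-5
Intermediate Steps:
1/(-1*(-97894) + R(58, 112)) = 1/(-1*(-97894) - 189) = 1/(97894 - 189) = 1/97705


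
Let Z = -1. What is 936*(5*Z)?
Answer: -4680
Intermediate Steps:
936*(5*Z) = 936*(5*(-1)) = 936*(-5) = -4680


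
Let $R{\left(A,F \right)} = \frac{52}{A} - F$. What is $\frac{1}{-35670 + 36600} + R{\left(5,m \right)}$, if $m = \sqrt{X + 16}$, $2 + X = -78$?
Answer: $\frac{9673}{930} - 8 i \approx 10.401 - 8.0 i$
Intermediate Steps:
$X = -80$ ($X = -2 - 78 = -80$)
$m = 8 i$ ($m = \sqrt{-80 + 16} = \sqrt{-64} = 8 i \approx 8.0 i$)
$R{\left(A,F \right)} = - F + \frac{52}{A}$
$\frac{1}{-35670 + 36600} + R{\left(5,m \right)} = \frac{1}{-35670 + 36600} + \left(- 8 i + \frac{52}{5}\right) = \frac{1}{930} + \left(- 8 i + 52 \cdot \frac{1}{5}\right) = \frac{1}{930} + \left(- 8 i + \frac{52}{5}\right) = \frac{1}{930} + \left(\frac{52}{5} - 8 i\right) = \frac{9673}{930} - 8 i$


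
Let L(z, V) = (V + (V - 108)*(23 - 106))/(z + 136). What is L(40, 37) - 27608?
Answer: -2426539/88 ≈ -27574.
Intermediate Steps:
L(z, V) = (8964 - 82*V)/(136 + z) (L(z, V) = (V + (-108 + V)*(-83))/(136 + z) = (V + (8964 - 83*V))/(136 + z) = (8964 - 82*V)/(136 + z))
L(40, 37) - 27608 = 2*(4482 - 41*37)/(136 + 40) - 27608 = 2*(4482 - 1517)/176 - 27608 = 2*(1/176)*2965 - 27608 = 2965/88 - 27608 = -2426539/88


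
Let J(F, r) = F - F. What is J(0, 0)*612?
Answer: 0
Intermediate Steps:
J(F, r) = 0
J(0, 0)*612 = 0*612 = 0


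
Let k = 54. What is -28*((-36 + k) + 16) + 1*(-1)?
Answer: -953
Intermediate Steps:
-28*((-36 + k) + 16) + 1*(-1) = -28*((-36 + 54) + 16) + 1*(-1) = -28*(18 + 16) - 1 = -28*34 - 1 = -952 - 1 = -953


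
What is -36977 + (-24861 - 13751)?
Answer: -75589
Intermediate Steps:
-36977 + (-24861 - 13751) = -36977 - 38612 = -75589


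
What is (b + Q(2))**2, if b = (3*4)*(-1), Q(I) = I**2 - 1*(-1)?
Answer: 49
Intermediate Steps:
Q(I) = 1 + I**2 (Q(I) = I**2 + 1 = 1 + I**2)
b = -12 (b = 12*(-1) = -12)
(b + Q(2))**2 = (-12 + (1 + 2**2))**2 = (-12 + (1 + 4))**2 = (-12 + 5)**2 = (-7)**2 = 49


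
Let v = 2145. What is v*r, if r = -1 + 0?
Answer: -2145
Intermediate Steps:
r = -1
v*r = 2145*(-1) = -2145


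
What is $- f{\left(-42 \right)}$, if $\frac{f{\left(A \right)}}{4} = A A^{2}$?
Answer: $296352$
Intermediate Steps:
$f{\left(A \right)} = 4 A^{3}$ ($f{\left(A \right)} = 4 A A^{2} = 4 A^{3}$)
$- f{\left(-42 \right)} = - 4 \left(-42\right)^{3} = - 4 \left(-74088\right) = \left(-1\right) \left(-296352\right) = 296352$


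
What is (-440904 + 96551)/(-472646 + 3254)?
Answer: 344353/469392 ≈ 0.73361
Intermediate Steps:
(-440904 + 96551)/(-472646 + 3254) = -344353/(-469392) = -344353*(-1/469392) = 344353/469392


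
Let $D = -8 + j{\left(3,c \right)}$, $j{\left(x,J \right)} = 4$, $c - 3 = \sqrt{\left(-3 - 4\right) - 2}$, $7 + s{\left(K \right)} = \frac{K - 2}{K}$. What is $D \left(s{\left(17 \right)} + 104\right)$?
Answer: $- \frac{6656}{17} \approx -391.53$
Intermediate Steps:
$s{\left(K \right)} = -7 + \frac{-2 + K}{K}$ ($s{\left(K \right)} = -7 + \frac{K - 2}{K} = -7 + \frac{-2 + K}{K}$)
$c = 3 + 3 i$ ($c = 3 + \sqrt{\left(-3 - 4\right) - 2} = 3 + \sqrt{-7 - 2} = 3 + \sqrt{-9} = 3 + 3 i \approx 3.0 + 3.0 i$)
$D = -4$ ($D = -8 + 4 = -4$)
$D \left(s{\left(17 \right)} + 104\right) = - 4 \left(\left(-6 - \frac{2}{17}\right) + 104\right) = - 4 \left(- \frac{104}{17} + 104\right) = \left(-4\right) \frac{1664}{17} = - \frac{6656}{17}$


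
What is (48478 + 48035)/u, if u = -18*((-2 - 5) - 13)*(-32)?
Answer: -32171/3840 ≈ -8.3779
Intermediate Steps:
u = -11520 (u = -18*(-7 - 13)*(-32) = -18*(-20)*(-32) = 360*(-32) = -11520)
(48478 + 48035)/u = (48478 + 48035)/(-11520) = 96513*(-1/11520) = -32171/3840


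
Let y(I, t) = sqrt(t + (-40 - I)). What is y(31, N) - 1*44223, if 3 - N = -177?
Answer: -44223 + sqrt(109) ≈ -44213.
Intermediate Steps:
N = 180 (N = 3 - 1*(-177) = 3 + 177 = 180)
y(I, t) = sqrt(-40 + t - I)
y(31, N) - 1*44223 = sqrt(-40 + 180 - 1*31) - 1*44223 = sqrt(-40 + 180 - 31) - 44223 = sqrt(109) - 44223 = -44223 + sqrt(109)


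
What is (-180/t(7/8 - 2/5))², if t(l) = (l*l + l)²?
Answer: 212336640000000000/1579146602881 ≈ 1.3446e+5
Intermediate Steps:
t(l) = (l + l²)² (t(l) = (l² + l)² = (l + l²)²)
(-180/t(7/8 - 2/5))² = (-180*1/((1 + (7/8 - 2/5))²*(7/8 - 2/5)²))² = (-180*1/((1 + (7*(⅛) - 2*⅕))²*(7*(⅛) - 2*⅕)²))² = (-180*1/((1 + (7/8 - ⅖))²*(7/8 - ⅖)²))² = (-180*1600/(361*(1 + 19/40)²))² = (-180/(361*(59/40)²/1600))² = (-180/((361/1600)*(3481/1600)))² = (-180/1256641/2560000)² = (-180*2560000/1256641)² = (-460800000/1256641)² = 212336640000000000/1579146602881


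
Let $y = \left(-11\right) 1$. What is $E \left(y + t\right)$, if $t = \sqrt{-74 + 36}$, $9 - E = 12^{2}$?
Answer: $1485 - 135 i \sqrt{38} \approx 1485.0 - 832.2 i$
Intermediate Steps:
$y = -11$
$E = -135$ ($E = 9 - 12^{2} = 9 - 144 = -135$)
$t = i \sqrt{38}$ ($t = \sqrt{-38} = i \sqrt{38} \approx 6.1644 i$)
$E \left(y + t\right) = - 135 \left(-11 + i \sqrt{38}\right) = 1485 - 135 i \sqrt{38}$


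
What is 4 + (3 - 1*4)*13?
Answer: -9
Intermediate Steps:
4 + (3 - 1*4)*13 = 4 + (3 - 4)*13 = 4 - 1*13 = 4 - 13 = -9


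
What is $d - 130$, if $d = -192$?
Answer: $-322$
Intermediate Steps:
$d - 130 = -192 - 130 = -322$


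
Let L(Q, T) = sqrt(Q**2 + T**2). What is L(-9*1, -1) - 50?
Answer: -50 + sqrt(82) ≈ -40.945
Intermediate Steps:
L(-9*1, -1) - 50 = sqrt((-9*1)**2 + (-1)**2) - 50 = sqrt((-9)**2 + 1) - 50 = sqrt(81 + 1) - 50 = sqrt(82) - 50 = -50 + sqrt(82)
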